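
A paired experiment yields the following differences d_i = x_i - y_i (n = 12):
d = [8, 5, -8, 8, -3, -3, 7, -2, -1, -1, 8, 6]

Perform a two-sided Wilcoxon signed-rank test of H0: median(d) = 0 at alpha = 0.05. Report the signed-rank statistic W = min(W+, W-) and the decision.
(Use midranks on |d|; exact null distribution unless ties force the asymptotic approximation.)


Step 1: Drop any zero differences (none here) and take |d_i|.
|d| = [8, 5, 8, 8, 3, 3, 7, 2, 1, 1, 8, 6]
Step 2: Midrank |d_i| (ties get averaged ranks).
ranks: |8|->10.5, |5|->6, |8|->10.5, |8|->10.5, |3|->4.5, |3|->4.5, |7|->8, |2|->3, |1|->1.5, |1|->1.5, |8|->10.5, |6|->7
Step 3: Attach original signs; sum ranks with positive sign and with negative sign.
W+ = 10.5 + 6 + 10.5 + 8 + 10.5 + 7 = 52.5
W- = 10.5 + 4.5 + 4.5 + 3 + 1.5 + 1.5 = 25.5
(Check: W+ + W- = 78 should equal n(n+1)/2 = 78.)
Step 4: Test statistic W = min(W+, W-) = 25.5.
Step 5: Ties in |d|, so use the tie-corrected normal approximation.
        E[W] = n(n+1)/4 = 12*13/4 = 39.
        Tie groups: |d|=1 (t=2), |d|=3 (t=2), |d|=8 (t=4); sum(t^3 - t) = 72.
        Var[W] = n(n+1)(2n+1)/24 - sum(t^3-t)/48 = 3900/24 - 72/48 = 161.
        z = (W - E[W]) / sqrt(Var[W]) = (25.5 - 39) / 12.6886 = -1.0639.
        Two-sided p = 2*Phi(z) = 0.287352.
Step 6: alpha = 0.05. fail to reject H0.

W+ = 52.5, W- = 25.5, W = min = 25.5, p = 0.287352, fail to reject H0.


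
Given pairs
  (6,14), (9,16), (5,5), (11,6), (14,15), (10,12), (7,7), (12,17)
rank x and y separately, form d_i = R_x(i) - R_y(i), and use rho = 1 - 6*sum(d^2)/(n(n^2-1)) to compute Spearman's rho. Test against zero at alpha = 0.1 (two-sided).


Step 1: Rank x and y separately (midranks; no ties here).
rank(x): 6->2, 9->4, 5->1, 11->6, 14->8, 10->5, 7->3, 12->7
rank(y): 14->5, 16->7, 5->1, 6->2, 15->6, 12->4, 7->3, 17->8
Step 2: d_i = R_x(i) - R_y(i); compute d_i^2.
  (2-5)^2=9, (4-7)^2=9, (1-1)^2=0, (6-2)^2=16, (8-6)^2=4, (5-4)^2=1, (3-3)^2=0, (7-8)^2=1
sum(d^2) = 40.
Step 3: rho = 1 - 6*40 / (8*(8^2 - 1)) = 1 - 240/504 = 0.523810.
Step 4: Under H0, t = rho * sqrt((n-2)/(1-rho^2)) = 1.5062 ~ t(6).
Step 5: Two-sided p-value from the t-distribution with 6 df = 0.182721.
Step 6: alpha = 0.1. fail to reject H0.

rho = 0.5238, p = 0.182721, fail to reject H0 at alpha = 0.1.


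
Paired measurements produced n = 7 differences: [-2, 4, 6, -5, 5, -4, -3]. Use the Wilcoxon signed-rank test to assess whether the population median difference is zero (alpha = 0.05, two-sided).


Step 1: Drop any zero differences (none here) and take |d_i|.
|d| = [2, 4, 6, 5, 5, 4, 3]
Step 2: Midrank |d_i| (ties get averaged ranks).
ranks: |2|->1, |4|->3.5, |6|->7, |5|->5.5, |5|->5.5, |4|->3.5, |3|->2
Step 3: Attach original signs; sum ranks with positive sign and with negative sign.
W+ = 3.5 + 7 + 5.5 = 16
W- = 1 + 5.5 + 3.5 + 2 = 12
(Check: W+ + W- = 28 should equal n(n+1)/2 = 28.)
Step 4: Test statistic W = min(W+, W-) = 12.
Step 5: Ties in |d|, so use the tie-corrected normal approximation.
        E[W] = n(n+1)/4 = 7*8/4 = 14.
        Tie groups: |d|=4 (t=2), |d|=5 (t=2); sum(t^3 - t) = 12.
        Var[W] = n(n+1)(2n+1)/24 - sum(t^3-t)/48 = 840/24 - 12/48 = 34.75.
        z = (W - E[W]) / sqrt(Var[W]) = (12 - 14) / 5.8949 = -0.3393.
        Two-sided p = 2*Phi(z) = 0.734402.
Step 6: alpha = 0.05. fail to reject H0.

W+ = 16, W- = 12, W = min = 12, p = 0.734402, fail to reject H0.


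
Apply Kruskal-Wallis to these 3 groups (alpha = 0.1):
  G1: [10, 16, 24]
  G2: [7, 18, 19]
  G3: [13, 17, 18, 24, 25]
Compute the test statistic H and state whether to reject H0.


Step 1: Combine all N = 11 observations and assign midranks.
sorted (value, group, rank): (7,G2,1), (10,G1,2), (13,G3,3), (16,G1,4), (17,G3,5), (18,G2,6.5), (18,G3,6.5), (19,G2,8), (24,G1,9.5), (24,G3,9.5), (25,G3,11)
Step 2: Sum ranks within each group.
R_1 = 15.5 (n_1 = 3)
R_2 = 15.5 (n_2 = 3)
R_3 = 35 (n_3 = 5)
Step 3: H = 12/(N(N+1)) * sum(R_i^2/n_i) - 3(N+1)
     = 12/(11*12) * (15.5^2/3 + 15.5^2/3 + 35^2/5) - 3*12
     = 0.090909 * 405.167 - 36
     = 0.833333.
Step 4: Ties present; correction factor C = 1 - 12/(11^3 - 11) = 0.990909. Corrected H = 0.833333 / 0.990909 = 0.840979.
Step 5: Under H0, H ~ chi^2(2); p-value = 0.656725.
Step 6: alpha = 0.1. fail to reject H0.

H = 0.8410, df = 2, p = 0.656725, fail to reject H0.


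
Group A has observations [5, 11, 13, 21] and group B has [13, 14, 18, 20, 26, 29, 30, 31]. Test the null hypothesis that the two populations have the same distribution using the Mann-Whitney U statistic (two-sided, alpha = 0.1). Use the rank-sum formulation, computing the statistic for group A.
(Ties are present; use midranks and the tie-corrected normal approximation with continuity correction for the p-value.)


Step 1: Combine and sort all 12 observations; assign midranks.
sorted (value, group): (5,X), (11,X), (13,X), (13,Y), (14,Y), (18,Y), (20,Y), (21,X), (26,Y), (29,Y), (30,Y), (31,Y)
ranks: 5->1, 11->2, 13->3.5, 13->3.5, 14->5, 18->6, 20->7, 21->8, 26->9, 29->10, 30->11, 31->12
Step 2: Rank sum for X: R1 = 1 + 2 + 3.5 + 8 = 14.5.
Step 3: U_X = R1 - n1(n1+1)/2 = 14.5 - 4*5/2 = 14.5 - 10 = 4.5.
       U_Y = n1*n2 - U_X = 32 - 4.5 = 27.5.
Step 4: Ties are present, so use the tie-corrected normal approximation (with continuity correction) for the p-value.
Step 5: p-value = 0.061271; compare to alpha = 0.1. reject H0.

U_X = 4.5, p = 0.061271, reject H0 at alpha = 0.1.


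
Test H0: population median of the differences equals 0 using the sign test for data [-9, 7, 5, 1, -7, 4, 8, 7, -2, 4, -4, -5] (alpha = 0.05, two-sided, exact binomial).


Step 1: Discard zero differences. Original n = 12; n_eff = number of nonzero differences = 12.
Nonzero differences (with sign): -9, +7, +5, +1, -7, +4, +8, +7, -2, +4, -4, -5
Step 2: Count signs: positive = 7, negative = 5.
Step 3: Under H0: P(positive) = 0.5, so the number of positives S ~ Bin(12, 0.5).
Step 4: Two-sided exact p-value = sum of Bin(12,0.5) probabilities at or below the observed probability = 0.774414.
Step 5: alpha = 0.05. fail to reject H0.

n_eff = 12, pos = 7, neg = 5, p = 0.774414, fail to reject H0.


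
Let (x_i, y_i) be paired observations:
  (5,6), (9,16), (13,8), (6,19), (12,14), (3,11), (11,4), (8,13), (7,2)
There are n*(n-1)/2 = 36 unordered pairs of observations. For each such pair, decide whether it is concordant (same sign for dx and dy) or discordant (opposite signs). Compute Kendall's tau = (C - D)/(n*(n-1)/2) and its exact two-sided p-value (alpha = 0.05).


Step 1: Enumerate the 36 unordered pairs (i,j) with i<j and classify each by sign(x_j-x_i) * sign(y_j-y_i).
  (1,2):dx=+4,dy=+10->C; (1,3):dx=+8,dy=+2->C; (1,4):dx=+1,dy=+13->C; (1,5):dx=+7,dy=+8->C
  (1,6):dx=-2,dy=+5->D; (1,7):dx=+6,dy=-2->D; (1,8):dx=+3,dy=+7->C; (1,9):dx=+2,dy=-4->D
  (2,3):dx=+4,dy=-8->D; (2,4):dx=-3,dy=+3->D; (2,5):dx=+3,dy=-2->D; (2,6):dx=-6,dy=-5->C
  (2,7):dx=+2,dy=-12->D; (2,8):dx=-1,dy=-3->C; (2,9):dx=-2,dy=-14->C; (3,4):dx=-7,dy=+11->D
  (3,5):dx=-1,dy=+6->D; (3,6):dx=-10,dy=+3->D; (3,7):dx=-2,dy=-4->C; (3,8):dx=-5,dy=+5->D
  (3,9):dx=-6,dy=-6->C; (4,5):dx=+6,dy=-5->D; (4,6):dx=-3,dy=-8->C; (4,7):dx=+5,dy=-15->D
  (4,8):dx=+2,dy=-6->D; (4,9):dx=+1,dy=-17->D; (5,6):dx=-9,dy=-3->C; (5,7):dx=-1,dy=-10->C
  (5,8):dx=-4,dy=-1->C; (5,9):dx=-5,dy=-12->C; (6,7):dx=+8,dy=-7->D; (6,8):dx=+5,dy=+2->C
  (6,9):dx=+4,dy=-9->D; (7,8):dx=-3,dy=+9->D; (7,9):dx=-4,dy=-2->C; (8,9):dx=-1,dy=-11->C
Step 2: C = 18, D = 18, total pairs = 36.
Step 3: tau = (C - D)/(n(n-1)/2) = (18 - 18)/36 = 0.000000.
Step 4: Exact two-sided p-value (enumerate n! = 362880 permutations of y under H0): p = 1.000000.
Step 5: alpha = 0.05. fail to reject H0.

tau_b = 0.0000 (C=18, D=18), p = 1.000000, fail to reject H0.


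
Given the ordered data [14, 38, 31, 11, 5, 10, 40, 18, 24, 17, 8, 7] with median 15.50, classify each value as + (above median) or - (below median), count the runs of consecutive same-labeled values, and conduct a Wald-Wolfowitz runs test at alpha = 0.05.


Step 1: Compute median = 15.50; label A = above, B = below.
Labels in order: BAABBBAAAABB  (n_A = 6, n_B = 6)
Step 2: Count runs R = 5.
Step 3: Under H0 (random ordering), E[R] = 2*n_A*n_B/(n_A+n_B) + 1 = 2*6*6/12 + 1 = 7.0000.
        Var[R] = 2*n_A*n_B*(2*n_A*n_B - n_A - n_B) / ((n_A+n_B)^2 * (n_A+n_B-1)) = 4320/1584 = 2.7273.
        SD[R] = 1.6514.
Step 4: Continuity-corrected z = (R + 0.5 - E[R]) / SD[R] = (5 + 0.5 - 7.0000) / 1.6514 = -0.9083.
Step 5: Two-sided p-value via normal approximation = 2*(1 - Phi(|z|)) = 0.363722.
Step 6: alpha = 0.05. fail to reject H0.

R = 5, z = -0.9083, p = 0.363722, fail to reject H0.


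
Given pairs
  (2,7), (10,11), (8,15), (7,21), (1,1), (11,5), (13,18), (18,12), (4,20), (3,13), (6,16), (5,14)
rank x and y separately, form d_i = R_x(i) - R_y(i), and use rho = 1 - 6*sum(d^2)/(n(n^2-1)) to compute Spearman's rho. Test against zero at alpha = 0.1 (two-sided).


Step 1: Rank x and y separately (midranks; no ties here).
rank(x): 2->2, 10->9, 8->8, 7->7, 1->1, 11->10, 13->11, 18->12, 4->4, 3->3, 6->6, 5->5
rank(y): 7->3, 11->4, 15->8, 21->12, 1->1, 5->2, 18->10, 12->5, 20->11, 13->6, 16->9, 14->7
Step 2: d_i = R_x(i) - R_y(i); compute d_i^2.
  (2-3)^2=1, (9-4)^2=25, (8-8)^2=0, (7-12)^2=25, (1-1)^2=0, (10-2)^2=64, (11-10)^2=1, (12-5)^2=49, (4-11)^2=49, (3-6)^2=9, (6-9)^2=9, (5-7)^2=4
sum(d^2) = 236.
Step 3: rho = 1 - 6*236 / (12*(12^2 - 1)) = 1 - 1416/1716 = 0.174825.
Step 4: Under H0, t = rho * sqrt((n-2)/(1-rho^2)) = 0.5615 ~ t(10).
Step 5: Two-sided p-value from the t-distribution with 10 df = 0.586824.
Step 6: alpha = 0.1. fail to reject H0.

rho = 0.1748, p = 0.586824, fail to reject H0 at alpha = 0.1.


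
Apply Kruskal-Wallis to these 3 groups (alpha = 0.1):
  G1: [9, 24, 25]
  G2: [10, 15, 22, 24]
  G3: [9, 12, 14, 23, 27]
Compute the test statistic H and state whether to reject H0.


Step 1: Combine all N = 12 observations and assign midranks.
sorted (value, group, rank): (9,G1,1.5), (9,G3,1.5), (10,G2,3), (12,G3,4), (14,G3,5), (15,G2,6), (22,G2,7), (23,G3,8), (24,G1,9.5), (24,G2,9.5), (25,G1,11), (27,G3,12)
Step 2: Sum ranks within each group.
R_1 = 22 (n_1 = 3)
R_2 = 25.5 (n_2 = 4)
R_3 = 30.5 (n_3 = 5)
Step 3: H = 12/(N(N+1)) * sum(R_i^2/n_i) - 3(N+1)
     = 12/(12*13) * (22^2/3 + 25.5^2/4 + 30.5^2/5) - 3*13
     = 0.076923 * 509.946 - 39
     = 0.226603.
Step 4: Ties present; correction factor C = 1 - 12/(12^3 - 12) = 0.993007. Corrected H = 0.226603 / 0.993007 = 0.228198.
Step 5: Under H0, H ~ chi^2(2); p-value = 0.892169.
Step 6: alpha = 0.1. fail to reject H0.

H = 0.2282, df = 2, p = 0.892169, fail to reject H0.


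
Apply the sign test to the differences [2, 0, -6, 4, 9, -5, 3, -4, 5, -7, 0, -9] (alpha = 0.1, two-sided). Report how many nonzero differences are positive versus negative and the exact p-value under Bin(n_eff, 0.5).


Step 1: Discard zero differences. Original n = 12; n_eff = number of nonzero differences = 10.
Nonzero differences (with sign): +2, -6, +4, +9, -5, +3, -4, +5, -7, -9
Step 2: Count signs: positive = 5, negative = 5.
Step 3: Under H0: P(positive) = 0.5, so the number of positives S ~ Bin(10, 0.5).
Step 4: Two-sided exact p-value = sum of Bin(10,0.5) probabilities at or below the observed probability = 1.000000.
Step 5: alpha = 0.1. fail to reject H0.

n_eff = 10, pos = 5, neg = 5, p = 1.000000, fail to reject H0.


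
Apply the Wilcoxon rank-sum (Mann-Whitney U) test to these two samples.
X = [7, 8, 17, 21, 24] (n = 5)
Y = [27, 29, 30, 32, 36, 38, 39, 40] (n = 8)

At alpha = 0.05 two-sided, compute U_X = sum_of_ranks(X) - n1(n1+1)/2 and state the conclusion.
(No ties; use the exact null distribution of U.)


Step 1: Combine and sort all 13 observations; assign midranks.
sorted (value, group): (7,X), (8,X), (17,X), (21,X), (24,X), (27,Y), (29,Y), (30,Y), (32,Y), (36,Y), (38,Y), (39,Y), (40,Y)
ranks: 7->1, 8->2, 17->3, 21->4, 24->5, 27->6, 29->7, 30->8, 32->9, 36->10, 38->11, 39->12, 40->13
Step 2: Rank sum for X: R1 = 1 + 2 + 3 + 4 + 5 = 15.
Step 3: U_X = R1 - n1(n1+1)/2 = 15 - 5*6/2 = 15 - 15 = 0.
       U_Y = n1*n2 - U_X = 40 - 0 = 40.
Step 4: No ties, so the exact null distribution of U (based on enumerating the C(13,5) = 1287 equally likely rank assignments) gives the two-sided p-value.
Step 5: p-value = 0.001554; compare to alpha = 0.05. reject H0.

U_X = 0, p = 0.001554, reject H0 at alpha = 0.05.


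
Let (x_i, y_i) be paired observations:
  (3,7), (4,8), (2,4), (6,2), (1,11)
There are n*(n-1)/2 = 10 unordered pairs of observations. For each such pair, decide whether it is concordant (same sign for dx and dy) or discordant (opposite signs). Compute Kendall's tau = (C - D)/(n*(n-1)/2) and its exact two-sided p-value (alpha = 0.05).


Step 1: Enumerate the 10 unordered pairs (i,j) with i<j and classify each by sign(x_j-x_i) * sign(y_j-y_i).
  (1,2):dx=+1,dy=+1->C; (1,3):dx=-1,dy=-3->C; (1,4):dx=+3,dy=-5->D; (1,5):dx=-2,dy=+4->D
  (2,3):dx=-2,dy=-4->C; (2,4):dx=+2,dy=-6->D; (2,5):dx=-3,dy=+3->D; (3,4):dx=+4,dy=-2->D
  (3,5):dx=-1,dy=+7->D; (4,5):dx=-5,dy=+9->D
Step 2: C = 3, D = 7, total pairs = 10.
Step 3: tau = (C - D)/(n(n-1)/2) = (3 - 7)/10 = -0.400000.
Step 4: Exact two-sided p-value (enumerate n! = 120 permutations of y under H0): p = 0.483333.
Step 5: alpha = 0.05. fail to reject H0.

tau_b = -0.4000 (C=3, D=7), p = 0.483333, fail to reject H0.


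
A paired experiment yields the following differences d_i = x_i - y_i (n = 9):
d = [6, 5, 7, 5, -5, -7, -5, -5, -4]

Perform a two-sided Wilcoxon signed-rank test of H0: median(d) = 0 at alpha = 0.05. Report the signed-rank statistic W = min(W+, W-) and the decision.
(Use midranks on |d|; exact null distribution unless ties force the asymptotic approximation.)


Step 1: Drop any zero differences (none here) and take |d_i|.
|d| = [6, 5, 7, 5, 5, 7, 5, 5, 4]
Step 2: Midrank |d_i| (ties get averaged ranks).
ranks: |6|->7, |5|->4, |7|->8.5, |5|->4, |5|->4, |7|->8.5, |5|->4, |5|->4, |4|->1
Step 3: Attach original signs; sum ranks with positive sign and with negative sign.
W+ = 7 + 4 + 8.5 + 4 = 23.5
W- = 4 + 8.5 + 4 + 4 + 1 = 21.5
(Check: W+ + W- = 45 should equal n(n+1)/2 = 45.)
Step 4: Test statistic W = min(W+, W-) = 21.5.
Step 5: Ties in |d|, so use the tie-corrected normal approximation.
        E[W] = n(n+1)/4 = 9*10/4 = 22.5.
        Tie groups: |d|=5 (t=5), |d|=7 (t=2); sum(t^3 - t) = 126.
        Var[W] = n(n+1)(2n+1)/24 - sum(t^3-t)/48 = 1710/24 - 126/48 = 68.625.
        z = (W - E[W]) / sqrt(Var[W]) = (21.5 - 22.5) / 8.2840 = -0.1207.
        Two-sided p = 2*Phi(z) = 0.903917.
Step 6: alpha = 0.05. fail to reject H0.

W+ = 23.5, W- = 21.5, W = min = 21.5, p = 0.903917, fail to reject H0.


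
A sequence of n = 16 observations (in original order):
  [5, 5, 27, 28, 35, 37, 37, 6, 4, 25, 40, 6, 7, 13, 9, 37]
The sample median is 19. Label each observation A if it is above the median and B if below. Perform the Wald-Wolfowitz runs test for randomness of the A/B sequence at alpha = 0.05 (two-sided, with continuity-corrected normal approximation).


Step 1: Compute median = 19; label A = above, B = below.
Labels in order: BBAAAAABBAABBBBA  (n_A = 8, n_B = 8)
Step 2: Count runs R = 6.
Step 3: Under H0 (random ordering), E[R] = 2*n_A*n_B/(n_A+n_B) + 1 = 2*8*8/16 + 1 = 9.0000.
        Var[R] = 2*n_A*n_B*(2*n_A*n_B - n_A - n_B) / ((n_A+n_B)^2 * (n_A+n_B-1)) = 14336/3840 = 3.7333.
        SD[R] = 1.9322.
Step 4: Continuity-corrected z = (R + 0.5 - E[R]) / SD[R] = (6 + 0.5 - 9.0000) / 1.9322 = -1.2939.
Step 5: Two-sided p-value via normal approximation = 2*(1 - Phi(|z|)) = 0.195709.
Step 6: alpha = 0.05. fail to reject H0.

R = 6, z = -1.2939, p = 0.195709, fail to reject H0.


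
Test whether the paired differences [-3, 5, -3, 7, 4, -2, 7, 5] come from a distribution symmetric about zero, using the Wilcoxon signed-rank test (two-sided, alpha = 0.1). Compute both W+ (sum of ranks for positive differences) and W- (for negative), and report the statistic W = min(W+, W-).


Step 1: Drop any zero differences (none here) and take |d_i|.
|d| = [3, 5, 3, 7, 4, 2, 7, 5]
Step 2: Midrank |d_i| (ties get averaged ranks).
ranks: |3|->2.5, |5|->5.5, |3|->2.5, |7|->7.5, |4|->4, |2|->1, |7|->7.5, |5|->5.5
Step 3: Attach original signs; sum ranks with positive sign and with negative sign.
W+ = 5.5 + 7.5 + 4 + 7.5 + 5.5 = 30
W- = 2.5 + 2.5 + 1 = 6
(Check: W+ + W- = 36 should equal n(n+1)/2 = 36.)
Step 4: Test statistic W = min(W+, W-) = 6.
Step 5: Ties in |d|, so use the tie-corrected normal approximation.
        E[W] = n(n+1)/4 = 8*9/4 = 18.
        Tie groups: |d|=3 (t=2), |d|=5 (t=2), |d|=7 (t=2); sum(t^3 - t) = 18.
        Var[W] = n(n+1)(2n+1)/24 - sum(t^3-t)/48 = 1224/24 - 18/48 = 50.625.
        z = (W - E[W]) / sqrt(Var[W]) = (6 - 18) / 7.1151 = -1.6865.
        Two-sided p = 2*Phi(z) = 0.091690.
Step 6: alpha = 0.1. reject H0.

W+ = 30, W- = 6, W = min = 6, p = 0.091690, reject H0.


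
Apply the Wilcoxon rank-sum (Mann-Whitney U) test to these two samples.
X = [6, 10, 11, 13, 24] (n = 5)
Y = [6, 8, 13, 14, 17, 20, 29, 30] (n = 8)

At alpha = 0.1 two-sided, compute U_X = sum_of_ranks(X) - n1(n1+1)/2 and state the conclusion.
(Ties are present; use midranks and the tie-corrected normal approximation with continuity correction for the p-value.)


Step 1: Combine and sort all 13 observations; assign midranks.
sorted (value, group): (6,X), (6,Y), (8,Y), (10,X), (11,X), (13,X), (13,Y), (14,Y), (17,Y), (20,Y), (24,X), (29,Y), (30,Y)
ranks: 6->1.5, 6->1.5, 8->3, 10->4, 11->5, 13->6.5, 13->6.5, 14->8, 17->9, 20->10, 24->11, 29->12, 30->13
Step 2: Rank sum for X: R1 = 1.5 + 4 + 5 + 6.5 + 11 = 28.
Step 3: U_X = R1 - n1(n1+1)/2 = 28 - 5*6/2 = 28 - 15 = 13.
       U_Y = n1*n2 - U_X = 40 - 13 = 27.
Step 4: Ties are present, so use the tie-corrected normal approximation (with continuity correction) for the p-value.
Step 5: p-value = 0.340019; compare to alpha = 0.1. fail to reject H0.

U_X = 13, p = 0.340019, fail to reject H0 at alpha = 0.1.


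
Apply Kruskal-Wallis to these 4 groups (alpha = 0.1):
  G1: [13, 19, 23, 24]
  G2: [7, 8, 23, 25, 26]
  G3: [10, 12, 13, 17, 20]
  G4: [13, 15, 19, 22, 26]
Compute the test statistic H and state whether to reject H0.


Step 1: Combine all N = 19 observations and assign midranks.
sorted (value, group, rank): (7,G2,1), (8,G2,2), (10,G3,3), (12,G3,4), (13,G1,6), (13,G3,6), (13,G4,6), (15,G4,8), (17,G3,9), (19,G1,10.5), (19,G4,10.5), (20,G3,12), (22,G4,13), (23,G1,14.5), (23,G2,14.5), (24,G1,16), (25,G2,17), (26,G2,18.5), (26,G4,18.5)
Step 2: Sum ranks within each group.
R_1 = 47 (n_1 = 4)
R_2 = 53 (n_2 = 5)
R_3 = 34 (n_3 = 5)
R_4 = 56 (n_4 = 5)
Step 3: H = 12/(N(N+1)) * sum(R_i^2/n_i) - 3(N+1)
     = 12/(19*20) * (47^2/4 + 53^2/5 + 34^2/5 + 56^2/5) - 3*20
     = 0.031579 * 1972.45 - 60
     = 2.287895.
Step 4: Ties present; correction factor C = 1 - 42/(19^3 - 19) = 0.993860. Corrected H = 2.287895 / 0.993860 = 2.302030.
Step 5: Under H0, H ~ chi^2(3); p-value = 0.512132.
Step 6: alpha = 0.1. fail to reject H0.

H = 2.3020, df = 3, p = 0.512132, fail to reject H0.


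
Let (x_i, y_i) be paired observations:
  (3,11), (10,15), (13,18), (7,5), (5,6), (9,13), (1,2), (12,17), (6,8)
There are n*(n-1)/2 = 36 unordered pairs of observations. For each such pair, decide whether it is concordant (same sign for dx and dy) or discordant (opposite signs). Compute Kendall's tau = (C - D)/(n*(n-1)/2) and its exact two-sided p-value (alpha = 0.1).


Step 1: Enumerate the 36 unordered pairs (i,j) with i<j and classify each by sign(x_j-x_i) * sign(y_j-y_i).
  (1,2):dx=+7,dy=+4->C; (1,3):dx=+10,dy=+7->C; (1,4):dx=+4,dy=-6->D; (1,5):dx=+2,dy=-5->D
  (1,6):dx=+6,dy=+2->C; (1,7):dx=-2,dy=-9->C; (1,8):dx=+9,dy=+6->C; (1,9):dx=+3,dy=-3->D
  (2,3):dx=+3,dy=+3->C; (2,4):dx=-3,dy=-10->C; (2,5):dx=-5,dy=-9->C; (2,6):dx=-1,dy=-2->C
  (2,7):dx=-9,dy=-13->C; (2,8):dx=+2,dy=+2->C; (2,9):dx=-4,dy=-7->C; (3,4):dx=-6,dy=-13->C
  (3,5):dx=-8,dy=-12->C; (3,6):dx=-4,dy=-5->C; (3,7):dx=-12,dy=-16->C; (3,8):dx=-1,dy=-1->C
  (3,9):dx=-7,dy=-10->C; (4,5):dx=-2,dy=+1->D; (4,6):dx=+2,dy=+8->C; (4,7):dx=-6,dy=-3->C
  (4,8):dx=+5,dy=+12->C; (4,9):dx=-1,dy=+3->D; (5,6):dx=+4,dy=+7->C; (5,7):dx=-4,dy=-4->C
  (5,8):dx=+7,dy=+11->C; (5,9):dx=+1,dy=+2->C; (6,7):dx=-8,dy=-11->C; (6,8):dx=+3,dy=+4->C
  (6,9):dx=-3,dy=-5->C; (7,8):dx=+11,dy=+15->C; (7,9):dx=+5,dy=+6->C; (8,9):dx=-6,dy=-9->C
Step 2: C = 31, D = 5, total pairs = 36.
Step 3: tau = (C - D)/(n(n-1)/2) = (31 - 5)/36 = 0.722222.
Step 4: Exact two-sided p-value (enumerate n! = 362880 permutations of y under H0): p = 0.005886.
Step 5: alpha = 0.1. reject H0.

tau_b = 0.7222 (C=31, D=5), p = 0.005886, reject H0.


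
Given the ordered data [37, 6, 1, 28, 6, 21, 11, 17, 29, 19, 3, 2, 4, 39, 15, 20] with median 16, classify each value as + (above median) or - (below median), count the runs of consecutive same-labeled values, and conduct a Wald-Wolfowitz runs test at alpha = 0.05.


Step 1: Compute median = 16; label A = above, B = below.
Labels in order: ABBABABAAABBBABA  (n_A = 8, n_B = 8)
Step 2: Count runs R = 11.
Step 3: Under H0 (random ordering), E[R] = 2*n_A*n_B/(n_A+n_B) + 1 = 2*8*8/16 + 1 = 9.0000.
        Var[R] = 2*n_A*n_B*(2*n_A*n_B - n_A - n_B) / ((n_A+n_B)^2 * (n_A+n_B-1)) = 14336/3840 = 3.7333.
        SD[R] = 1.9322.
Step 4: Continuity-corrected z = (R - 0.5 - E[R]) / SD[R] = (11 - 0.5 - 9.0000) / 1.9322 = 0.7763.
Step 5: Two-sided p-value via normal approximation = 2*(1 - Phi(|z|)) = 0.437558.
Step 6: alpha = 0.05. fail to reject H0.

R = 11, z = 0.7763, p = 0.437558, fail to reject H0.


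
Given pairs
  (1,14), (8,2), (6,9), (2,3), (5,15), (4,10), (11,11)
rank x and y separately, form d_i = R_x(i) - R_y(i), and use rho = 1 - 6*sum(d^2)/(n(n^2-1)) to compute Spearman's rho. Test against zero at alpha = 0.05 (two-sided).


Step 1: Rank x and y separately (midranks; no ties here).
rank(x): 1->1, 8->6, 6->5, 2->2, 5->4, 4->3, 11->7
rank(y): 14->6, 2->1, 9->3, 3->2, 15->7, 10->4, 11->5
Step 2: d_i = R_x(i) - R_y(i); compute d_i^2.
  (1-6)^2=25, (6-1)^2=25, (5-3)^2=4, (2-2)^2=0, (4-7)^2=9, (3-4)^2=1, (7-5)^2=4
sum(d^2) = 68.
Step 3: rho = 1 - 6*68 / (7*(7^2 - 1)) = 1 - 408/336 = -0.214286.
Step 4: Under H0, t = rho * sqrt((n-2)/(1-rho^2)) = -0.4906 ~ t(5).
Step 5: Two-sided p-value from the t-distribution with 5 df = 0.644512.
Step 6: alpha = 0.05. fail to reject H0.

rho = -0.2143, p = 0.644512, fail to reject H0 at alpha = 0.05.


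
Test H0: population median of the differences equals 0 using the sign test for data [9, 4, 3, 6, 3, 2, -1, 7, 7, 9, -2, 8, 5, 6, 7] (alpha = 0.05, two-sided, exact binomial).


Step 1: Discard zero differences. Original n = 15; n_eff = number of nonzero differences = 15.
Nonzero differences (with sign): +9, +4, +3, +6, +3, +2, -1, +7, +7, +9, -2, +8, +5, +6, +7
Step 2: Count signs: positive = 13, negative = 2.
Step 3: Under H0: P(positive) = 0.5, so the number of positives S ~ Bin(15, 0.5).
Step 4: Two-sided exact p-value = sum of Bin(15,0.5) probabilities at or below the observed probability = 0.007385.
Step 5: alpha = 0.05. reject H0.

n_eff = 15, pos = 13, neg = 2, p = 0.007385, reject H0.


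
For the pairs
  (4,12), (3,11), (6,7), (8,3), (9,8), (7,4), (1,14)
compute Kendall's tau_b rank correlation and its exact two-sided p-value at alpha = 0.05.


Step 1: Enumerate the 21 unordered pairs (i,j) with i<j and classify each by sign(x_j-x_i) * sign(y_j-y_i).
  (1,2):dx=-1,dy=-1->C; (1,3):dx=+2,dy=-5->D; (1,4):dx=+4,dy=-9->D; (1,5):dx=+5,dy=-4->D
  (1,6):dx=+3,dy=-8->D; (1,7):dx=-3,dy=+2->D; (2,3):dx=+3,dy=-4->D; (2,4):dx=+5,dy=-8->D
  (2,5):dx=+6,dy=-3->D; (2,6):dx=+4,dy=-7->D; (2,7):dx=-2,dy=+3->D; (3,4):dx=+2,dy=-4->D
  (3,5):dx=+3,dy=+1->C; (3,6):dx=+1,dy=-3->D; (3,7):dx=-5,dy=+7->D; (4,5):dx=+1,dy=+5->C
  (4,6):dx=-1,dy=+1->D; (4,7):dx=-7,dy=+11->D; (5,6):dx=-2,dy=-4->C; (5,7):dx=-8,dy=+6->D
  (6,7):dx=-6,dy=+10->D
Step 2: C = 4, D = 17, total pairs = 21.
Step 3: tau = (C - D)/(n(n-1)/2) = (4 - 17)/21 = -0.619048.
Step 4: Exact two-sided p-value (enumerate n! = 5040 permutations of y under H0): p = 0.069048.
Step 5: alpha = 0.05. fail to reject H0.

tau_b = -0.6190 (C=4, D=17), p = 0.069048, fail to reject H0.


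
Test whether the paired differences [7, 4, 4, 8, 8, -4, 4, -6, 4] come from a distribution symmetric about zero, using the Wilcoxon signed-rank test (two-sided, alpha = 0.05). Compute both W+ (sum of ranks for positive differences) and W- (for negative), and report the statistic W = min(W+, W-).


Step 1: Drop any zero differences (none here) and take |d_i|.
|d| = [7, 4, 4, 8, 8, 4, 4, 6, 4]
Step 2: Midrank |d_i| (ties get averaged ranks).
ranks: |7|->7, |4|->3, |4|->3, |8|->8.5, |8|->8.5, |4|->3, |4|->3, |6|->6, |4|->3
Step 3: Attach original signs; sum ranks with positive sign and with negative sign.
W+ = 7 + 3 + 3 + 8.5 + 8.5 + 3 + 3 = 36
W- = 3 + 6 = 9
(Check: W+ + W- = 45 should equal n(n+1)/2 = 45.)
Step 4: Test statistic W = min(W+, W-) = 9.
Step 5: Ties in |d|, so use the tie-corrected normal approximation.
        E[W] = n(n+1)/4 = 9*10/4 = 22.5.
        Tie groups: |d|=4 (t=5), |d|=8 (t=2); sum(t^3 - t) = 126.
        Var[W] = n(n+1)(2n+1)/24 - sum(t^3-t)/48 = 1710/24 - 126/48 = 68.625.
        z = (W - E[W]) / sqrt(Var[W]) = (9 - 22.5) / 8.2840 = -1.6296.
        Two-sided p = 2*Phi(z) = 0.103177.
Step 6: alpha = 0.05. fail to reject H0.

W+ = 36, W- = 9, W = min = 9, p = 0.103177, fail to reject H0.


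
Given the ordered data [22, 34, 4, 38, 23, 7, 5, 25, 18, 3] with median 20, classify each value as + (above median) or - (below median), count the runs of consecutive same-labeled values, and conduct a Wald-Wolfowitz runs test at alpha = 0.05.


Step 1: Compute median = 20; label A = above, B = below.
Labels in order: AABAABBABB  (n_A = 5, n_B = 5)
Step 2: Count runs R = 6.
Step 3: Under H0 (random ordering), E[R] = 2*n_A*n_B/(n_A+n_B) + 1 = 2*5*5/10 + 1 = 6.0000.
        Var[R] = 2*n_A*n_B*(2*n_A*n_B - n_A - n_B) / ((n_A+n_B)^2 * (n_A+n_B-1)) = 2000/900 = 2.2222.
        SD[R] = 1.4907.
Step 4: R = E[R], so z = 0 with no continuity correction.
Step 5: Two-sided p-value via normal approximation = 2*(1 - Phi(|z|)) = 1.000000.
Step 6: alpha = 0.05. fail to reject H0.

R = 6, z = 0.0000, p = 1.000000, fail to reject H0.


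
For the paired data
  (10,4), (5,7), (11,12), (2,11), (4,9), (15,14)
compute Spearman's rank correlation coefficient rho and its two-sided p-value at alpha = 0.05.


Step 1: Rank x and y separately (midranks; no ties here).
rank(x): 10->4, 5->3, 11->5, 2->1, 4->2, 15->6
rank(y): 4->1, 7->2, 12->5, 11->4, 9->3, 14->6
Step 2: d_i = R_x(i) - R_y(i); compute d_i^2.
  (4-1)^2=9, (3-2)^2=1, (5-5)^2=0, (1-4)^2=9, (2-3)^2=1, (6-6)^2=0
sum(d^2) = 20.
Step 3: rho = 1 - 6*20 / (6*(6^2 - 1)) = 1 - 120/210 = 0.428571.
Step 4: Under H0, t = rho * sqrt((n-2)/(1-rho^2)) = 0.9487 ~ t(4).
Step 5: Two-sided p-value from the t-distribution with 4 df = 0.396501.
Step 6: alpha = 0.05. fail to reject H0.

rho = 0.4286, p = 0.396501, fail to reject H0 at alpha = 0.05.


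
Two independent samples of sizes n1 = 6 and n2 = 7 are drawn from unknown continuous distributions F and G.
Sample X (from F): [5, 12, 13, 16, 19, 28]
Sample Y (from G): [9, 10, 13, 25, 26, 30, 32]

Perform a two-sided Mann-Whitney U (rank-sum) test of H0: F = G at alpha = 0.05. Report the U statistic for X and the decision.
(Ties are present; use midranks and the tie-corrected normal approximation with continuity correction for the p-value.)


Step 1: Combine and sort all 13 observations; assign midranks.
sorted (value, group): (5,X), (9,Y), (10,Y), (12,X), (13,X), (13,Y), (16,X), (19,X), (25,Y), (26,Y), (28,X), (30,Y), (32,Y)
ranks: 5->1, 9->2, 10->3, 12->4, 13->5.5, 13->5.5, 16->7, 19->8, 25->9, 26->10, 28->11, 30->12, 32->13
Step 2: Rank sum for X: R1 = 1 + 4 + 5.5 + 7 + 8 + 11 = 36.5.
Step 3: U_X = R1 - n1(n1+1)/2 = 36.5 - 6*7/2 = 36.5 - 21 = 15.5.
       U_Y = n1*n2 - U_X = 42 - 15.5 = 26.5.
Step 4: Ties are present, so use the tie-corrected normal approximation (with continuity correction) for the p-value.
Step 5: p-value = 0.474443; compare to alpha = 0.05. fail to reject H0.

U_X = 15.5, p = 0.474443, fail to reject H0 at alpha = 0.05.


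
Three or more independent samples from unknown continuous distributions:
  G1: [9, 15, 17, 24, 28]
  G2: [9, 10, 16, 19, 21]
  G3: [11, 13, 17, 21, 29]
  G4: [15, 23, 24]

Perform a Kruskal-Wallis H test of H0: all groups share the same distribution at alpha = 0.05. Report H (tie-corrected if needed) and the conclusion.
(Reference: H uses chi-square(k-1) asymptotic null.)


Step 1: Combine all N = 18 observations and assign midranks.
sorted (value, group, rank): (9,G1,1.5), (9,G2,1.5), (10,G2,3), (11,G3,4), (13,G3,5), (15,G1,6.5), (15,G4,6.5), (16,G2,8), (17,G1,9.5), (17,G3,9.5), (19,G2,11), (21,G2,12.5), (21,G3,12.5), (23,G4,14), (24,G1,15.5), (24,G4,15.5), (28,G1,17), (29,G3,18)
Step 2: Sum ranks within each group.
R_1 = 50 (n_1 = 5)
R_2 = 36 (n_2 = 5)
R_3 = 49 (n_3 = 5)
R_4 = 36 (n_4 = 3)
Step 3: H = 12/(N(N+1)) * sum(R_i^2/n_i) - 3(N+1)
     = 12/(18*19) * (50^2/5 + 36^2/5 + 49^2/5 + 36^2/3) - 3*19
     = 0.035088 * 1671.4 - 57
     = 1.645614.
Step 4: Ties present; correction factor C = 1 - 30/(18^3 - 18) = 0.994840. Corrected H = 1.645614 / 0.994840 = 1.654149.
Step 5: Under H0, H ~ chi^2(3); p-value = 0.647175.
Step 6: alpha = 0.05. fail to reject H0.

H = 1.6541, df = 3, p = 0.647175, fail to reject H0.


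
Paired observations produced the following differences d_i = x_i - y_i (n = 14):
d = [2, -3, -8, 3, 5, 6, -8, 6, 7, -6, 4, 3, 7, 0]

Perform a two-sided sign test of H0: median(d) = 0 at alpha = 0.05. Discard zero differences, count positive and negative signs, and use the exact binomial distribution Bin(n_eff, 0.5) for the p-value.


Step 1: Discard zero differences. Original n = 14; n_eff = number of nonzero differences = 13.
Nonzero differences (with sign): +2, -3, -8, +3, +5, +6, -8, +6, +7, -6, +4, +3, +7
Step 2: Count signs: positive = 9, negative = 4.
Step 3: Under H0: P(positive) = 0.5, so the number of positives S ~ Bin(13, 0.5).
Step 4: Two-sided exact p-value = sum of Bin(13,0.5) probabilities at or below the observed probability = 0.266846.
Step 5: alpha = 0.05. fail to reject H0.

n_eff = 13, pos = 9, neg = 4, p = 0.266846, fail to reject H0.


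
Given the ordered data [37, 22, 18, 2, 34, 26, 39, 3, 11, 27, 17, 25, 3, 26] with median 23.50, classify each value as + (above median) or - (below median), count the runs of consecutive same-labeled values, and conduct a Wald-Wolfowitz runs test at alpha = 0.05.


Step 1: Compute median = 23.50; label A = above, B = below.
Labels in order: ABBBAAABBABABA  (n_A = 7, n_B = 7)
Step 2: Count runs R = 9.
Step 3: Under H0 (random ordering), E[R] = 2*n_A*n_B/(n_A+n_B) + 1 = 2*7*7/14 + 1 = 8.0000.
        Var[R] = 2*n_A*n_B*(2*n_A*n_B - n_A - n_B) / ((n_A+n_B)^2 * (n_A+n_B-1)) = 8232/2548 = 3.2308.
        SD[R] = 1.7974.
Step 4: Continuity-corrected z = (R - 0.5 - E[R]) / SD[R] = (9 - 0.5 - 8.0000) / 1.7974 = 0.2782.
Step 5: Two-sided p-value via normal approximation = 2*(1 - Phi(|z|)) = 0.780879.
Step 6: alpha = 0.05. fail to reject H0.

R = 9, z = 0.2782, p = 0.780879, fail to reject H0.


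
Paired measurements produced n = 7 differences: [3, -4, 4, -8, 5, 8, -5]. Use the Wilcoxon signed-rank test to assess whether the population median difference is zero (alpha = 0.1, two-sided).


Step 1: Drop any zero differences (none here) and take |d_i|.
|d| = [3, 4, 4, 8, 5, 8, 5]
Step 2: Midrank |d_i| (ties get averaged ranks).
ranks: |3|->1, |4|->2.5, |4|->2.5, |8|->6.5, |5|->4.5, |8|->6.5, |5|->4.5
Step 3: Attach original signs; sum ranks with positive sign and with negative sign.
W+ = 1 + 2.5 + 4.5 + 6.5 = 14.5
W- = 2.5 + 6.5 + 4.5 = 13.5
(Check: W+ + W- = 28 should equal n(n+1)/2 = 28.)
Step 4: Test statistic W = min(W+, W-) = 13.5.
Step 5: Ties in |d|, so use the tie-corrected normal approximation.
        E[W] = n(n+1)/4 = 7*8/4 = 14.
        Tie groups: |d|=4 (t=2), |d|=5 (t=2), |d|=8 (t=2); sum(t^3 - t) = 18.
        Var[W] = n(n+1)(2n+1)/24 - sum(t^3-t)/48 = 840/24 - 18/48 = 34.625.
        z = (W - E[W]) / sqrt(Var[W]) = (13.5 - 14) / 5.8843 = -0.0850.
        Two-sided p = 2*Phi(z) = 0.932284.
Step 6: alpha = 0.1. fail to reject H0.

W+ = 14.5, W- = 13.5, W = min = 13.5, p = 0.932284, fail to reject H0.


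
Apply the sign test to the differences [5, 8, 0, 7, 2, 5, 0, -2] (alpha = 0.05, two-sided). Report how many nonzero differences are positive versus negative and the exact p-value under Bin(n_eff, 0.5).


Step 1: Discard zero differences. Original n = 8; n_eff = number of nonzero differences = 6.
Nonzero differences (with sign): +5, +8, +7, +2, +5, -2
Step 2: Count signs: positive = 5, negative = 1.
Step 3: Under H0: P(positive) = 0.5, so the number of positives S ~ Bin(6, 0.5).
Step 4: Two-sided exact p-value = sum of Bin(6,0.5) probabilities at or below the observed probability = 0.218750.
Step 5: alpha = 0.05. fail to reject H0.

n_eff = 6, pos = 5, neg = 1, p = 0.218750, fail to reject H0.


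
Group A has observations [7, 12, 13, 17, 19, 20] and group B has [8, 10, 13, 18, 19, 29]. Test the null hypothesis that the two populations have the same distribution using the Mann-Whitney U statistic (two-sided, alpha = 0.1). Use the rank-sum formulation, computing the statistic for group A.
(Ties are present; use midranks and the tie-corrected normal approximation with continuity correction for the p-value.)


Step 1: Combine and sort all 12 observations; assign midranks.
sorted (value, group): (7,X), (8,Y), (10,Y), (12,X), (13,X), (13,Y), (17,X), (18,Y), (19,X), (19,Y), (20,X), (29,Y)
ranks: 7->1, 8->2, 10->3, 12->4, 13->5.5, 13->5.5, 17->7, 18->8, 19->9.5, 19->9.5, 20->11, 29->12
Step 2: Rank sum for X: R1 = 1 + 4 + 5.5 + 7 + 9.5 + 11 = 38.
Step 3: U_X = R1 - n1(n1+1)/2 = 38 - 6*7/2 = 38 - 21 = 17.
       U_Y = n1*n2 - U_X = 36 - 17 = 19.
Step 4: Ties are present, so use the tie-corrected normal approximation (with continuity correction) for the p-value.
Step 5: p-value = 0.935962; compare to alpha = 0.1. fail to reject H0.

U_X = 17, p = 0.935962, fail to reject H0 at alpha = 0.1.


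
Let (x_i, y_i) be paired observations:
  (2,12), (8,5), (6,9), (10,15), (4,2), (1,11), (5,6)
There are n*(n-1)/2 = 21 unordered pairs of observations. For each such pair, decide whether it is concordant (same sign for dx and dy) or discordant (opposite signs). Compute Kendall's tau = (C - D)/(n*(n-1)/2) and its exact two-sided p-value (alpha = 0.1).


Step 1: Enumerate the 21 unordered pairs (i,j) with i<j and classify each by sign(x_j-x_i) * sign(y_j-y_i).
  (1,2):dx=+6,dy=-7->D; (1,3):dx=+4,dy=-3->D; (1,4):dx=+8,dy=+3->C; (1,5):dx=+2,dy=-10->D
  (1,6):dx=-1,dy=-1->C; (1,7):dx=+3,dy=-6->D; (2,3):dx=-2,dy=+4->D; (2,4):dx=+2,dy=+10->C
  (2,5):dx=-4,dy=-3->C; (2,6):dx=-7,dy=+6->D; (2,7):dx=-3,dy=+1->D; (3,4):dx=+4,dy=+6->C
  (3,5):dx=-2,dy=-7->C; (3,6):dx=-5,dy=+2->D; (3,7):dx=-1,dy=-3->C; (4,5):dx=-6,dy=-13->C
  (4,6):dx=-9,dy=-4->C; (4,7):dx=-5,dy=-9->C; (5,6):dx=-3,dy=+9->D; (5,7):dx=+1,dy=+4->C
  (6,7):dx=+4,dy=-5->D
Step 2: C = 11, D = 10, total pairs = 21.
Step 3: tau = (C - D)/(n(n-1)/2) = (11 - 10)/21 = 0.047619.
Step 4: Exact two-sided p-value (enumerate n! = 5040 permutations of y under H0): p = 1.000000.
Step 5: alpha = 0.1. fail to reject H0.

tau_b = 0.0476 (C=11, D=10), p = 1.000000, fail to reject H0.


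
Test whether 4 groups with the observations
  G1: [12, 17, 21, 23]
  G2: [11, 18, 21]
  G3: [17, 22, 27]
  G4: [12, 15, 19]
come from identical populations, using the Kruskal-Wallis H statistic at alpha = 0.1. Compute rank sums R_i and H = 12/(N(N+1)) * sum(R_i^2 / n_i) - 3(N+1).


Step 1: Combine all N = 13 observations and assign midranks.
sorted (value, group, rank): (11,G2,1), (12,G1,2.5), (12,G4,2.5), (15,G4,4), (17,G1,5.5), (17,G3,5.5), (18,G2,7), (19,G4,8), (21,G1,9.5), (21,G2,9.5), (22,G3,11), (23,G1,12), (27,G3,13)
Step 2: Sum ranks within each group.
R_1 = 29.5 (n_1 = 4)
R_2 = 17.5 (n_2 = 3)
R_3 = 29.5 (n_3 = 3)
R_4 = 14.5 (n_4 = 3)
Step 3: H = 12/(N(N+1)) * sum(R_i^2/n_i) - 3(N+1)
     = 12/(13*14) * (29.5^2/4 + 17.5^2/3 + 29.5^2/3 + 14.5^2/3) - 3*14
     = 0.065934 * 679.812 - 42
     = 2.822802.
Step 4: Ties present; correction factor C = 1 - 18/(13^3 - 13) = 0.991758. Corrected H = 2.822802 / 0.991758 = 2.846260.
Step 5: Under H0, H ~ chi^2(3); p-value = 0.415941.
Step 6: alpha = 0.1. fail to reject H0.

H = 2.8463, df = 3, p = 0.415941, fail to reject H0.


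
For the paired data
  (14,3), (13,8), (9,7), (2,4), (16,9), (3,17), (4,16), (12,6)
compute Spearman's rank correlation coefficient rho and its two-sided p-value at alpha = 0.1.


Step 1: Rank x and y separately (midranks; no ties here).
rank(x): 14->7, 13->6, 9->4, 2->1, 16->8, 3->2, 4->3, 12->5
rank(y): 3->1, 8->5, 7->4, 4->2, 9->6, 17->8, 16->7, 6->3
Step 2: d_i = R_x(i) - R_y(i); compute d_i^2.
  (7-1)^2=36, (6-5)^2=1, (4-4)^2=0, (1-2)^2=1, (8-6)^2=4, (2-8)^2=36, (3-7)^2=16, (5-3)^2=4
sum(d^2) = 98.
Step 3: rho = 1 - 6*98 / (8*(8^2 - 1)) = 1 - 588/504 = -0.166667.
Step 4: Under H0, t = rho * sqrt((n-2)/(1-rho^2)) = -0.4140 ~ t(6).
Step 5: Two-sided p-value from the t-distribution with 6 df = 0.693239.
Step 6: alpha = 0.1. fail to reject H0.

rho = -0.1667, p = 0.693239, fail to reject H0 at alpha = 0.1.


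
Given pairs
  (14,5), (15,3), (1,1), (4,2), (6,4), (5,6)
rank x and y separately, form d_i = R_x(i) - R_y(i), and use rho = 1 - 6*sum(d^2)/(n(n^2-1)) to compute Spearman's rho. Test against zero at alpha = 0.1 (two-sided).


Step 1: Rank x and y separately (midranks; no ties here).
rank(x): 14->5, 15->6, 1->1, 4->2, 6->4, 5->3
rank(y): 5->5, 3->3, 1->1, 2->2, 4->4, 6->6
Step 2: d_i = R_x(i) - R_y(i); compute d_i^2.
  (5-5)^2=0, (6-3)^2=9, (1-1)^2=0, (2-2)^2=0, (4-4)^2=0, (3-6)^2=9
sum(d^2) = 18.
Step 3: rho = 1 - 6*18 / (6*(6^2 - 1)) = 1 - 108/210 = 0.485714.
Step 4: Under H0, t = rho * sqrt((n-2)/(1-rho^2)) = 1.1113 ~ t(4).
Step 5: Two-sided p-value from the t-distribution with 4 df = 0.328723.
Step 6: alpha = 0.1. fail to reject H0.

rho = 0.4857, p = 0.328723, fail to reject H0 at alpha = 0.1.


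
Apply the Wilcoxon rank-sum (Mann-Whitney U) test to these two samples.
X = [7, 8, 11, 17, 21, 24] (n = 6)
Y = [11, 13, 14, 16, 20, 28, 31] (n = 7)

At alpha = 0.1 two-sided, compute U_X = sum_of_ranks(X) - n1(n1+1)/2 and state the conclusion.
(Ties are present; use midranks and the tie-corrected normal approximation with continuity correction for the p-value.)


Step 1: Combine and sort all 13 observations; assign midranks.
sorted (value, group): (7,X), (8,X), (11,X), (11,Y), (13,Y), (14,Y), (16,Y), (17,X), (20,Y), (21,X), (24,X), (28,Y), (31,Y)
ranks: 7->1, 8->2, 11->3.5, 11->3.5, 13->5, 14->6, 16->7, 17->8, 20->9, 21->10, 24->11, 28->12, 31->13
Step 2: Rank sum for X: R1 = 1 + 2 + 3.5 + 8 + 10 + 11 = 35.5.
Step 3: U_X = R1 - n1(n1+1)/2 = 35.5 - 6*7/2 = 35.5 - 21 = 14.5.
       U_Y = n1*n2 - U_X = 42 - 14.5 = 27.5.
Step 4: Ties are present, so use the tie-corrected normal approximation (with continuity correction) for the p-value.
Step 5: p-value = 0.390714; compare to alpha = 0.1. fail to reject H0.

U_X = 14.5, p = 0.390714, fail to reject H0 at alpha = 0.1.


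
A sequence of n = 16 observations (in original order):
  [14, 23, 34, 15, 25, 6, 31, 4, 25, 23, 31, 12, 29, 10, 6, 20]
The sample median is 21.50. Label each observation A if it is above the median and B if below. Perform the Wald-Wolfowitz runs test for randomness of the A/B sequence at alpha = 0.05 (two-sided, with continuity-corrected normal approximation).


Step 1: Compute median = 21.50; label A = above, B = below.
Labels in order: BAABABABAAABABBB  (n_A = 8, n_B = 8)
Step 2: Count runs R = 11.
Step 3: Under H0 (random ordering), E[R] = 2*n_A*n_B/(n_A+n_B) + 1 = 2*8*8/16 + 1 = 9.0000.
        Var[R] = 2*n_A*n_B*(2*n_A*n_B - n_A - n_B) / ((n_A+n_B)^2 * (n_A+n_B-1)) = 14336/3840 = 3.7333.
        SD[R] = 1.9322.
Step 4: Continuity-corrected z = (R - 0.5 - E[R]) / SD[R] = (11 - 0.5 - 9.0000) / 1.9322 = 0.7763.
Step 5: Two-sided p-value via normal approximation = 2*(1 - Phi(|z|)) = 0.437558.
Step 6: alpha = 0.05. fail to reject H0.

R = 11, z = 0.7763, p = 0.437558, fail to reject H0.


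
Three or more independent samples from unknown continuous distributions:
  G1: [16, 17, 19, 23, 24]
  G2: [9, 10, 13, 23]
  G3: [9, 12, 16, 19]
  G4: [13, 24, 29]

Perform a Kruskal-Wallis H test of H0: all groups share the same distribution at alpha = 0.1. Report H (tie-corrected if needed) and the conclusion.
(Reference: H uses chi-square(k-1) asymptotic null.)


Step 1: Combine all N = 16 observations and assign midranks.
sorted (value, group, rank): (9,G2,1.5), (9,G3,1.5), (10,G2,3), (12,G3,4), (13,G2,5.5), (13,G4,5.5), (16,G1,7.5), (16,G3,7.5), (17,G1,9), (19,G1,10.5), (19,G3,10.5), (23,G1,12.5), (23,G2,12.5), (24,G1,14.5), (24,G4,14.5), (29,G4,16)
Step 2: Sum ranks within each group.
R_1 = 54 (n_1 = 5)
R_2 = 22.5 (n_2 = 4)
R_3 = 23.5 (n_3 = 4)
R_4 = 36 (n_4 = 3)
Step 3: H = 12/(N(N+1)) * sum(R_i^2/n_i) - 3(N+1)
     = 12/(16*17) * (54^2/5 + 22.5^2/4 + 23.5^2/4 + 36^2/3) - 3*17
     = 0.044118 * 1279.83 - 51
     = 5.462868.
Step 4: Ties present; correction factor C = 1 - 36/(16^3 - 16) = 0.991176. Corrected H = 5.462868 / 0.991176 = 5.511499.
Step 5: Under H0, H ~ chi^2(3); p-value = 0.137952.
Step 6: alpha = 0.1. fail to reject H0.

H = 5.5115, df = 3, p = 0.137952, fail to reject H0.
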